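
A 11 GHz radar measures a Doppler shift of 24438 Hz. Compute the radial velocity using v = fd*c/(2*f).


v = 24438 * 3e8 / (2 * 11000000000.0) = 333.2 m/s

333.2 m/s


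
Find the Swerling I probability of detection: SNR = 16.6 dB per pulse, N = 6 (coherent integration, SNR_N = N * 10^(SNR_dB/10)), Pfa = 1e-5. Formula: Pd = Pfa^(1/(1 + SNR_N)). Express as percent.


SNR_lin = 10^(16.6/10) = 45.70882
SNR_N = 6 * 45.70882 = 274.25292
1/(1 + SNR_N) = 1/275.25292 = 0.003633
Pd = (1e-5)^0.003633 = 0.95904
Pd = 95.9%

95.9%


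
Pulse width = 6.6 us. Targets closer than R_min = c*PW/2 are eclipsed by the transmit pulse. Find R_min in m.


R_min = 3e8 * 6.6e-6 / 2 = 990.0 m

990.0 m


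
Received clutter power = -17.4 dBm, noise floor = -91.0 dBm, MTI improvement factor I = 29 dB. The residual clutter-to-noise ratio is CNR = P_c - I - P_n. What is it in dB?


CNR = -17.4 - 29 - (-91.0) = 44.6 dB

44.6 dB


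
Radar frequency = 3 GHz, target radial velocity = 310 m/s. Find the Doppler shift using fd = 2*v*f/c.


fd = 2 * 310 * 3000000000.0 / 3e8 = 6200.0 Hz

6200.0 Hz


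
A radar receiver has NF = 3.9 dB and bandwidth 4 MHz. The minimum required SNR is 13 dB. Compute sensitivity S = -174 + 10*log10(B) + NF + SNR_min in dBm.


10*log10(4000000.0) = 66.02
S = -174 + 66.02 + 3.9 + 13 = -91.1 dBm

-91.1 dBm


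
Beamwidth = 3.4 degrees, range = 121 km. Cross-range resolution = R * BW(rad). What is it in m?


BW_rad = 0.059341195
CR = 121000 * 0.059341195 = 7180.3 m

7180.3 m


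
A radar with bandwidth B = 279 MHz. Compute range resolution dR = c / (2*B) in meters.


dR = 3e8 / (2 * 279000000.0) = 0.54 m

0.54 m


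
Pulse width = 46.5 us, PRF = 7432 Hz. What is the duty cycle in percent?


DC = 46.5e-6 * 7432 * 100 = 34.56%

34.56%


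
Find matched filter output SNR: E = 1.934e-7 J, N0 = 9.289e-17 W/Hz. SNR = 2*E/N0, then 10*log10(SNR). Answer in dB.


SNR_lin = 2 * 1.934e-7 / 9.289e-17 = 4.164e9
SNR_dB = 10*log10(4.164e9) = 96.2 dB

96.2 dB


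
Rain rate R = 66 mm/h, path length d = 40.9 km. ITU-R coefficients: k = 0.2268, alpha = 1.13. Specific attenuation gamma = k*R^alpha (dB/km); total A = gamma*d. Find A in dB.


gamma = 0.2268 * 66^1.13 = 25.806416 dB/km
A = 25.806416 * 40.9 = 1055.48 dB

1055.48 dB


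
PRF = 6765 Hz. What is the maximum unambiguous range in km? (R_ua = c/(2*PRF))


R_ua = 3e8 / (2 * 6765) = 22172.9 m = 22.2 km

22.2 km


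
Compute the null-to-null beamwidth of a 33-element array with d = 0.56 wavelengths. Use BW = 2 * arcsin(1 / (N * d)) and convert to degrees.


1/(N*d) = 1/(33*0.56) = 0.054113
BW = 2*arcsin(0.054113) = 6.2 degrees

6.2 degrees


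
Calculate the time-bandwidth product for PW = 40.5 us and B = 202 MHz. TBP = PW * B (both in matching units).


TBP = 40.5 * 202 = 8181.0

8181.0


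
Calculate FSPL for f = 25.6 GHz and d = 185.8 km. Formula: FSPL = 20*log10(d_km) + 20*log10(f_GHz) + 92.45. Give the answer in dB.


20*log10(185.8) = 45.38
20*log10(25.6) = 28.16
FSPL = 166.0 dB

166.0 dB


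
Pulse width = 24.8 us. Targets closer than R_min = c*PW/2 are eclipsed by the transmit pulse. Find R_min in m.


R_min = 3e8 * 24.8e-6 / 2 = 3720.0 m

3720.0 m


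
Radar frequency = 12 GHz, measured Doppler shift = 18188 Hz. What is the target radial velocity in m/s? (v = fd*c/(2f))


v = 18188 * 3e8 / (2 * 12000000000.0) = 227.4 m/s

227.4 m/s


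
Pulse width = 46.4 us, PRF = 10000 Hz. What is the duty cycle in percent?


DC = 46.4e-6 * 10000 * 100 = 46.4%

46.4%


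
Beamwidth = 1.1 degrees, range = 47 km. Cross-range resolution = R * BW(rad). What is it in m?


BW_rad = 0.019198622
CR = 47000 * 0.019198622 = 902.3 m

902.3 m


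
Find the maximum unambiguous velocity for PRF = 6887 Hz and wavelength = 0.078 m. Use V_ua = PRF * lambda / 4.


V_ua = 6887 * 0.078 / 4 = 134.3 m/s

134.3 m/s


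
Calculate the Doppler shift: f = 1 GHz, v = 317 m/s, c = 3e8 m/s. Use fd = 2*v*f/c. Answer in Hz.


fd = 2 * 317 * 1000000000.0 / 3e8 = 2113.3 Hz

2113.3 Hz


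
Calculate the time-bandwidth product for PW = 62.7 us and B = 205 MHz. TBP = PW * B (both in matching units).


TBP = 62.7 * 205 = 12853.5

12853.5


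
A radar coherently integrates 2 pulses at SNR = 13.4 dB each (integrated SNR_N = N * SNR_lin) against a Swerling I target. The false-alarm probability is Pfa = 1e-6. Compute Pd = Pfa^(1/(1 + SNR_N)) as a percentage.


SNR_lin = 10^(13.4/10) = 21.87762
SNR_N = 2 * 21.87762 = 43.75524
1/(1 + SNR_N) = 1/44.75524 = 0.0223438
Pd = (1e-6)^0.0223438 = 0.73441
Pd = 73.4%

73.4%


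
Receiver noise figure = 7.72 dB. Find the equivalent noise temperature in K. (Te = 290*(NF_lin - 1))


NF_lin = 10^(7.72/10) = 5.915616
Te = 290 * (5.915616 - 1) = 1425.5 K

1425.5 K


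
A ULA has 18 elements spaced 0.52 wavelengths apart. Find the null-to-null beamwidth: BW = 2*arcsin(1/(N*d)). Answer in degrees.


1/(N*d) = 1/(18*0.52) = 0.106838
BW = 2*arcsin(0.106838) = 12.3 degrees

12.3 degrees


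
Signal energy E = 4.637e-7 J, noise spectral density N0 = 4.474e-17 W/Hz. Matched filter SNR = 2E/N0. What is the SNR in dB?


SNR_lin = 2 * 4.637e-7 / 4.474e-17 = 2.073e10
SNR_dB = 10*log10(2.073e10) = 103.2 dB

103.2 dB


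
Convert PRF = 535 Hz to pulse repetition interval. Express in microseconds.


PRI = 1/535 = 0.0018691589 s = 1869.2 us

1869.2 us


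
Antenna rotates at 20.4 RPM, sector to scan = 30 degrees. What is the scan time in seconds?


t = 30 / (20.4 * 360) * 60 = 0.25 s

0.25 s


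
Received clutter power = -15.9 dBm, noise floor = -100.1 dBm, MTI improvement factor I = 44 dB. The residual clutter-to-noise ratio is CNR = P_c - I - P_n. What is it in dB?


CNR = -15.9 - 44 - (-100.1) = 40.2 dB

40.2 dB


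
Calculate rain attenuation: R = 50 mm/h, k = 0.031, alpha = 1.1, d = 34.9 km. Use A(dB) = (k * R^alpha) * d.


gamma = 0.031 * 50^1.1 = 2.292074 dB/km
A = 2.292074 * 34.9 = 79.99 dB

79.99 dB


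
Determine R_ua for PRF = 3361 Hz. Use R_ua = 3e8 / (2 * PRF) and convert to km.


R_ua = 3e8 / (2 * 3361) = 44629.6 m = 44.6 km

44.6 km


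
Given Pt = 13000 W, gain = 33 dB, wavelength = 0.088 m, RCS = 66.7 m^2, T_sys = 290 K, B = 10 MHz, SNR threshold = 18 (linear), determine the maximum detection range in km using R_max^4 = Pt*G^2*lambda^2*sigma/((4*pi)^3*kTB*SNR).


G_lin = 10^(33/10) = 1995.262315
R^4 = 13000 * 1995.262315^2 * 0.088^2 * 66.7 / ((4*pi)^3 * 1.38e-23 * 290 * 10000000.0 * 18)
R^4 = 1.87006e19 m^4
R_max = (1.87006e19)^(1/4) = 65760.3 m = 65.8 km

65.8 km


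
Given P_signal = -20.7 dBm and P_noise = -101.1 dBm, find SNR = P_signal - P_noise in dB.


SNR = -20.7 - (-101.1) = 80.4 dB

80.4 dB


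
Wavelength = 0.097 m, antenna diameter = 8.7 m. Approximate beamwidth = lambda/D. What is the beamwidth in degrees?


BW_rad = 0.097 / 8.7 = 0.011149
BW_deg = 0.64 degrees

0.64 degrees


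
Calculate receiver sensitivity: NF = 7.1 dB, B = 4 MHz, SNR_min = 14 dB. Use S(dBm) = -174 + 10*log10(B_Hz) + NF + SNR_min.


10*log10(4000000.0) = 66.02
S = -174 + 66.02 + 7.1 + 14 = -86.9 dBm

-86.9 dBm


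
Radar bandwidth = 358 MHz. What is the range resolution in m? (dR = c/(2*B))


dR = 3e8 / (2 * 358000000.0) = 0.42 m

0.42 m


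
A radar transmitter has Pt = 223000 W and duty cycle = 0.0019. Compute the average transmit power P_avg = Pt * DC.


P_avg = 223000 * 0.0019 = 423.7 W

423.7 W


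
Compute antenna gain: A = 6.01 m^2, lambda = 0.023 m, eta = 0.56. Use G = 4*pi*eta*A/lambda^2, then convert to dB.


G_linear = 4*pi*0.56*6.01/0.023^2 = 79949.67
G_dB = 10*log10(79949.67) = 49.0 dB

49.0 dB


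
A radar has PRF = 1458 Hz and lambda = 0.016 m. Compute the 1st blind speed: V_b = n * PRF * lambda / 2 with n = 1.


V_blind = 1 * 1458 * 0.016 / 2 = 11.7 m/s

11.7 m/s


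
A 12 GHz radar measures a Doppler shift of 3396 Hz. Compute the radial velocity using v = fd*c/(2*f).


v = 3396 * 3e8 / (2 * 12000000000.0) = 42.5 m/s

42.5 m/s


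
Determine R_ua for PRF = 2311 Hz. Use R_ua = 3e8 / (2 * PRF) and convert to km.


R_ua = 3e8 / (2 * 2311) = 64907.0 m = 64.9 km

64.9 km


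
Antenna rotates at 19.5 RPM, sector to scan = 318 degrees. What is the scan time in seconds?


t = 318 / (19.5 * 360) * 60 = 2.72 s

2.72 s


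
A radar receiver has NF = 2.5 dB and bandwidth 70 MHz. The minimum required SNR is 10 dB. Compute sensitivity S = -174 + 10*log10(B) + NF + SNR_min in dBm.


10*log10(70000000.0) = 78.45
S = -174 + 78.45 + 2.5 + 10 = -83.0 dBm

-83.0 dBm


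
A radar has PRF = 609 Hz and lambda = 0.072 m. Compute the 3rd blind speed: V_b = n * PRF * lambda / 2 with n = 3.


V_blind = 3 * 609 * 0.072 / 2 = 65.8 m/s

65.8 m/s


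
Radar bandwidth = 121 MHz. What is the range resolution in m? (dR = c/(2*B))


dR = 3e8 / (2 * 121000000.0) = 1.24 m

1.24 m


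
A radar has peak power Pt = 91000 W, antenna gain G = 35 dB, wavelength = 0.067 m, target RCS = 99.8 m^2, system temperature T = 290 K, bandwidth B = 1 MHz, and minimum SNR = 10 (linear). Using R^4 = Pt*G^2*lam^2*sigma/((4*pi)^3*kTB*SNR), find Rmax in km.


G_lin = 10^(35/10) = 3162.27766
R^4 = 91000 * 3162.27766^2 * 0.067^2 * 99.8 / ((4*pi)^3 * 1.38e-23 * 290 * 1000000.0 * 10)
R^4 = 5.13352e21 m^4
R_max = (5.13352e21)^(1/4) = 267672.5 m = 267.7 km

267.7 km


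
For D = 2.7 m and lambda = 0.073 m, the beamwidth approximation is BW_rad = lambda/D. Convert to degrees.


BW_rad = 0.073 / 2.7 = 0.027037
BW_deg = 1.55 degrees

1.55 degrees


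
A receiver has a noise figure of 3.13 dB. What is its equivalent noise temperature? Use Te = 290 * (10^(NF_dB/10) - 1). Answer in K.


NF_lin = 10^(3.13/10) = 2.055891
Te = 290 * (2.055891 - 1) = 306.2 K

306.2 K


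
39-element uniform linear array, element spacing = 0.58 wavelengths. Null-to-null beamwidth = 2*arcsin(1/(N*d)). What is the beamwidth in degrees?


1/(N*d) = 1/(39*0.58) = 0.044209
BW = 2*arcsin(0.044209) = 5.1 degrees

5.1 degrees


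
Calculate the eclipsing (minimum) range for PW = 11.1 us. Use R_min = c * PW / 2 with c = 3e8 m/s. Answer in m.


R_min = 3e8 * 11.1e-6 / 2 = 1665.0 m

1665.0 m


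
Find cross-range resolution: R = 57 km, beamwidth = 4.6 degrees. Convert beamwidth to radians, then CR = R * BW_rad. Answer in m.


BW_rad = 0.080285146
CR = 57000 * 0.080285146 = 4576.3 m

4576.3 m


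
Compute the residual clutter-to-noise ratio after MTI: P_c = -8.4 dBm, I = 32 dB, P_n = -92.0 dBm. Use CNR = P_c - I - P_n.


CNR = -8.4 - 32 - (-92.0) = 51.6 dB

51.6 dB


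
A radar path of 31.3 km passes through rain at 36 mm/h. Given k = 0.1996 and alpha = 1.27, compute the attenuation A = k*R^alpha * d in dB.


gamma = 0.1996 * 36^1.27 = 18.908832 dB/km
A = 18.908832 * 31.3 = 591.85 dB

591.85 dB


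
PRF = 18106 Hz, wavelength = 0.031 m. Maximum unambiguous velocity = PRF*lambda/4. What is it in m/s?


V_ua = 18106 * 0.031 / 4 = 140.3 m/s

140.3 m/s


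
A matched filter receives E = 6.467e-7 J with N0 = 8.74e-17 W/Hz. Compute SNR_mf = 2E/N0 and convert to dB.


SNR_lin = 2 * 6.467e-7 / 8.74e-17 = 1.48e10
SNR_dB = 10*log10(1.48e10) = 101.7 dB

101.7 dB


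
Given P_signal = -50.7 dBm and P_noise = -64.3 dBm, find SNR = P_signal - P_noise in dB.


SNR = -50.7 - (-64.3) = 13.6 dB

13.6 dB


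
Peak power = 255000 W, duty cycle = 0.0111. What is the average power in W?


P_avg = 255000 * 0.0111 = 2830.5 W

2830.5 W


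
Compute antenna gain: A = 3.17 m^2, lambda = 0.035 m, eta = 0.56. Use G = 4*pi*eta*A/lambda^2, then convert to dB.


G_linear = 4*pi*0.56*3.17/0.035^2 = 18210.47
G_dB = 10*log10(18210.47) = 42.6 dB

42.6 dB


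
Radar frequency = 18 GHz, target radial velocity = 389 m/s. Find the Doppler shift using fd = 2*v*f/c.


fd = 2 * 389 * 18000000000.0 / 3e8 = 46680.0 Hz

46680.0 Hz


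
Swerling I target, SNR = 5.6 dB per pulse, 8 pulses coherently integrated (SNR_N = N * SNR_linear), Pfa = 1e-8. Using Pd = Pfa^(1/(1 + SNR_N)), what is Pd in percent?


SNR_lin = 10^(5.6/10) = 3.63078
SNR_N = 8 * 3.63078 = 29.04624
1/(1 + SNR_N) = 1/30.04624 = 0.033282
Pd = (1e-8)^0.033282 = 0.54168
Pd = 54.2%

54.2%


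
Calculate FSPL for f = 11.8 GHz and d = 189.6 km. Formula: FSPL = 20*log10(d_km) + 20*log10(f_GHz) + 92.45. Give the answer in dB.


20*log10(189.6) = 45.56
20*log10(11.8) = 21.44
FSPL = 159.4 dB

159.4 dB


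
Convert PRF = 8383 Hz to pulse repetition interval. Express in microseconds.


PRI = 1/8383 = 0.000119289 s = 119.3 us

119.3 us


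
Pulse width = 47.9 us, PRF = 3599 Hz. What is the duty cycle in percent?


DC = 47.9e-6 * 3599 * 100 = 17.24%

17.24%


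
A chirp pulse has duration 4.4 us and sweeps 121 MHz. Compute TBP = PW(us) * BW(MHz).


TBP = 4.4 * 121 = 532.4

532.4


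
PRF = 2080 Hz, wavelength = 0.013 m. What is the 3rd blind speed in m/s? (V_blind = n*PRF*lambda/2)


V_blind = 3 * 2080 * 0.013 / 2 = 40.6 m/s

40.6 m/s


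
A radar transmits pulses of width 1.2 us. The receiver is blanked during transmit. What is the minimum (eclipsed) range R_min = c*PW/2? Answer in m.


R_min = 3e8 * 1.2e-6 / 2 = 180.0 m

180.0 m


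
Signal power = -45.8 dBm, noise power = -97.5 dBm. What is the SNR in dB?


SNR = -45.8 - (-97.5) = 51.7 dB

51.7 dB


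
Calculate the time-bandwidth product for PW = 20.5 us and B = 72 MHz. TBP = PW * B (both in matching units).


TBP = 20.5 * 72 = 1476.0

1476.0


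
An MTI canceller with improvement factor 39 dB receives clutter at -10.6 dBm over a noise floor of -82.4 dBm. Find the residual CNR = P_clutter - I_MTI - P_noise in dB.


CNR = -10.6 - 39 - (-82.4) = 32.8 dB

32.8 dB


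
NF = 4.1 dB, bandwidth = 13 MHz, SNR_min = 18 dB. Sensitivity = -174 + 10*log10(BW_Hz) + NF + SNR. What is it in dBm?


10*log10(13000000.0) = 71.14
S = -174 + 71.14 + 4.1 + 18 = -80.8 dBm

-80.8 dBm


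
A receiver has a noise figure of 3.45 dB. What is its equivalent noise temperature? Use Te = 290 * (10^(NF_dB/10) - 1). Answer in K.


NF_lin = 10^(3.45/10) = 2.213095
Te = 290 * (2.213095 - 1) = 351.8 K

351.8 K


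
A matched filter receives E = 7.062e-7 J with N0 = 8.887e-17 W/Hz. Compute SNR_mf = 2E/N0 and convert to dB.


SNR_lin = 2 * 7.062e-7 / 8.887e-17 = 1.589e10
SNR_dB = 10*log10(1.589e10) = 102.0 dB

102.0 dB


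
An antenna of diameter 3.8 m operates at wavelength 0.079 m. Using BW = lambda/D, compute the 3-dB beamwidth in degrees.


BW_rad = 0.079 / 3.8 = 0.020789
BW_deg = 1.19 degrees

1.19 degrees


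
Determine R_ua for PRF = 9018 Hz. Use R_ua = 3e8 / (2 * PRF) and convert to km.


R_ua = 3e8 / (2 * 9018) = 16633.4 m = 16.6 km

16.6 km


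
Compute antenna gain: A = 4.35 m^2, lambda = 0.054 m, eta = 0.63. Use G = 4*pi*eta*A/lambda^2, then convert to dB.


G_linear = 4*pi*0.63*4.35/0.054^2 = 11810.06
G_dB = 10*log10(11810.06) = 40.7 dB

40.7 dB


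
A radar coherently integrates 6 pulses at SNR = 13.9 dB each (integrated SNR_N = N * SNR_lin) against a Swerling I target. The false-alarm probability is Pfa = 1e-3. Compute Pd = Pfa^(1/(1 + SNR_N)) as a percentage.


SNR_lin = 10^(13.9/10) = 24.54709
SNR_N = 6 * 24.54709 = 147.28254
1/(1 + SNR_N) = 1/148.28254 = 0.0067439
Pd = (1e-3)^0.0067439 = 0.95448
Pd = 95.4%

95.4%


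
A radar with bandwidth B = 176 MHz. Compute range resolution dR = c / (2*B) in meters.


dR = 3e8 / (2 * 176000000.0) = 0.85 m

0.85 m


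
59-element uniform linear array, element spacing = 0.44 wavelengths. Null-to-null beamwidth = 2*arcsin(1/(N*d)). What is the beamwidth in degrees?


1/(N*d) = 1/(59*0.44) = 0.038521
BW = 2*arcsin(0.038521) = 4.4 degrees

4.4 degrees


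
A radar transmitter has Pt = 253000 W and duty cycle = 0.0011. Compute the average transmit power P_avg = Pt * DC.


P_avg = 253000 * 0.0011 = 278.3 W

278.3 W


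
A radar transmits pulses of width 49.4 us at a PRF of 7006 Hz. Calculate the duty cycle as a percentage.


DC = 49.4e-6 * 7006 * 100 = 34.61%

34.61%


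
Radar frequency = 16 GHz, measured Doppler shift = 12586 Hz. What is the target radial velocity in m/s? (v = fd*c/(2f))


v = 12586 * 3e8 / (2 * 16000000000.0) = 118.0 m/s

118.0 m/s


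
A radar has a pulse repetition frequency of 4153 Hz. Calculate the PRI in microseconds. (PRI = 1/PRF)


PRI = 1/4153 = 0.0002407898 s = 240.8 us

240.8 us


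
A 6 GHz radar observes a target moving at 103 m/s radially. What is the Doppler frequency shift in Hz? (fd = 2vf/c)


fd = 2 * 103 * 6000000000.0 / 3e8 = 4120.0 Hz

4120.0 Hz


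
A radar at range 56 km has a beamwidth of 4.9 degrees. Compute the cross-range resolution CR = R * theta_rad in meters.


BW_rad = 0.085521133
CR = 56000 * 0.085521133 = 4789.2 m

4789.2 m


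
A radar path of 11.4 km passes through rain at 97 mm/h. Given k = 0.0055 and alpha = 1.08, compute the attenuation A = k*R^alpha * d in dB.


gamma = 0.0055 * 97^1.08 = 0.769265 dB/km
A = 0.769265 * 11.4 = 8.77 dB

8.77 dB


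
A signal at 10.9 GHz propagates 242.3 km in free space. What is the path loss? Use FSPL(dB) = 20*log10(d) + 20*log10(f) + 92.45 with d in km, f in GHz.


20*log10(242.3) = 47.69
20*log10(10.9) = 20.75
FSPL = 160.9 dB

160.9 dB


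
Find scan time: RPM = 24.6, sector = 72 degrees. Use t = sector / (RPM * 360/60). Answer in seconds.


t = 72 / (24.6 * 360) * 60 = 0.49 s

0.49 s


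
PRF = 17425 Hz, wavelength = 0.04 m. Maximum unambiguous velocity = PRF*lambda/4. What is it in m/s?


V_ua = 17425 * 0.04 / 4 = 174.3 m/s

174.3 m/s


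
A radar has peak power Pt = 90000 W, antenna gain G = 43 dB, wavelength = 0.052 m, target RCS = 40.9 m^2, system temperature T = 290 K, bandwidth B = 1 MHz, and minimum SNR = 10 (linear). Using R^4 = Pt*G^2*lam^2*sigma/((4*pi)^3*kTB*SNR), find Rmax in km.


G_lin = 10^(43/10) = 19952.62315
R^4 = 90000 * 19952.62315^2 * 0.052^2 * 40.9 / ((4*pi)^3 * 1.38e-23 * 290 * 1000000.0 * 10)
R^4 = 4.9896e22 m^4
R_max = (4.9896e22)^(1/4) = 472624.7 m = 472.6 km

472.6 km


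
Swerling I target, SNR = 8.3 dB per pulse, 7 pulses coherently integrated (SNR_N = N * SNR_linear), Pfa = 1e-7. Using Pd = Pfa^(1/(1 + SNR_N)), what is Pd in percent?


SNR_lin = 10^(8.3/10) = 6.76083
SNR_N = 7 * 6.76083 = 47.32581
1/(1 + SNR_N) = 1/48.32581 = 0.0206929
Pd = (1e-7)^0.0206929 = 0.71639
Pd = 71.6%

71.6%


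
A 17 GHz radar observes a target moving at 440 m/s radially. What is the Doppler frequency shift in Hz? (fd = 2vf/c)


fd = 2 * 440 * 17000000000.0 / 3e8 = 49866.7 Hz

49866.7 Hz


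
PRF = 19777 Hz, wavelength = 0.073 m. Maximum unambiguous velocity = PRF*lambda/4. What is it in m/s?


V_ua = 19777 * 0.073 / 4 = 360.9 m/s

360.9 m/s


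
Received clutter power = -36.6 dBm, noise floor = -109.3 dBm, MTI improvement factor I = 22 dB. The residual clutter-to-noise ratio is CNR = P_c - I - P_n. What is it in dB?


CNR = -36.6 - 22 - (-109.3) = 50.7 dB

50.7 dB


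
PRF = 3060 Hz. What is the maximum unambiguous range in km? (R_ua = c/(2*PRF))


R_ua = 3e8 / (2 * 3060) = 49019.6 m = 49.0 km

49.0 km


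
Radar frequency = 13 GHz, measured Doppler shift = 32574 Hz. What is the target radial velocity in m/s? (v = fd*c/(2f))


v = 32574 * 3e8 / (2 * 13000000000.0) = 375.9 m/s

375.9 m/s


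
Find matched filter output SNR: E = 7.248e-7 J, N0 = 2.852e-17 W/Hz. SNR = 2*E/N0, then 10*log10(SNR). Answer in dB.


SNR_lin = 2 * 7.248e-7 / 2.852e-17 = 5.083e10
SNR_dB = 10*log10(5.083e10) = 107.1 dB

107.1 dB


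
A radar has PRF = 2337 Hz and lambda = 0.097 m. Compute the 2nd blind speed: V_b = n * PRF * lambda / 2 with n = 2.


V_blind = 2 * 2337 * 0.097 / 2 = 226.7 m/s

226.7 m/s


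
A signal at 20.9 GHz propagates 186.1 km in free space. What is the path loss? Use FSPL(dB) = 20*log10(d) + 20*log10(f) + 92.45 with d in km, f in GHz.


20*log10(186.1) = 45.39
20*log10(20.9) = 26.4
FSPL = 164.2 dB

164.2 dB


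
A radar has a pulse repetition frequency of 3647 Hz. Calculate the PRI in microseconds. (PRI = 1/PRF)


PRI = 1/3647 = 0.000274198 s = 274.2 us

274.2 us


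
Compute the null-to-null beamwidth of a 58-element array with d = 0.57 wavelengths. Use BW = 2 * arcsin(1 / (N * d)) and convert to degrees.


1/(N*d) = 1/(58*0.57) = 0.030248
BW = 2*arcsin(0.030248) = 3.5 degrees

3.5 degrees


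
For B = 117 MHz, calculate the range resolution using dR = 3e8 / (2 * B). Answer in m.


dR = 3e8 / (2 * 117000000.0) = 1.28 m

1.28 m


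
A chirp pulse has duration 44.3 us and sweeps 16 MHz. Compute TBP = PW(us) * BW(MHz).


TBP = 44.3 * 16 = 708.8

708.8


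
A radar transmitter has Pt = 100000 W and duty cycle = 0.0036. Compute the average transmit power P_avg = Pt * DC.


P_avg = 100000 * 0.0036 = 360.0 W

360.0 W


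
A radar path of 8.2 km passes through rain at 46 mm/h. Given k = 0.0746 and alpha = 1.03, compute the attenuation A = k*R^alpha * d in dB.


gamma = 0.0746 * 46^1.03 = 3.849279 dB/km
A = 3.849279 * 8.2 = 31.56 dB

31.56 dB


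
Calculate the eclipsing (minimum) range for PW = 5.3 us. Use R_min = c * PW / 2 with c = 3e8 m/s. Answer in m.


R_min = 3e8 * 5.3e-6 / 2 = 795.0 m

795.0 m


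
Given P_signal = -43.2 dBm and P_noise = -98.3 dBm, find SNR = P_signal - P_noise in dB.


SNR = -43.2 - (-98.3) = 55.1 dB

55.1 dB


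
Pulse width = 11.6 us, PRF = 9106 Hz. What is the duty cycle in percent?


DC = 11.6e-6 * 9106 * 100 = 10.56%

10.56%


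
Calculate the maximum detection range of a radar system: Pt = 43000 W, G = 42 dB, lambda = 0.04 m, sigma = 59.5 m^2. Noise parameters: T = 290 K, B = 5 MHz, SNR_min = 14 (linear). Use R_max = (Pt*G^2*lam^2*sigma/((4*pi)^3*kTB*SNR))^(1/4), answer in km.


G_lin = 10^(42/10) = 15848.931925
R^4 = 43000 * 15848.931925^2 * 0.04^2 * 59.5 / ((4*pi)^3 * 1.38e-23 * 290 * 5000000.0 * 14)
R^4 = 1.8497e21 m^4
R_max = (1.8497e21)^(1/4) = 207384.0 m = 207.4 km

207.4 km


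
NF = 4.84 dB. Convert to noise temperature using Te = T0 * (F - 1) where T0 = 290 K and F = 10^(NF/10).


NF_lin = 10^(4.84/10) = 3.047895
Te = 290 * (3.047895 - 1) = 593.9 K

593.9 K


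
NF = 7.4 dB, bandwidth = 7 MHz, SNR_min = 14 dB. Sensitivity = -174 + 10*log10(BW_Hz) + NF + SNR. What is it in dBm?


10*log10(7000000.0) = 68.45
S = -174 + 68.45 + 7.4 + 14 = -84.1 dBm

-84.1 dBm


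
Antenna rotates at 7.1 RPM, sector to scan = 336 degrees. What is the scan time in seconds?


t = 336 / (7.1 * 360) * 60 = 7.89 s

7.89 s


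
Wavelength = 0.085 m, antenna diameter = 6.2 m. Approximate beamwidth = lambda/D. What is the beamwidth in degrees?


BW_rad = 0.085 / 6.2 = 0.01371
BW_deg = 0.79 degrees

0.79 degrees


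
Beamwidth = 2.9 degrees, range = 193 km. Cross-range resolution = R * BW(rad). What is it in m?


BW_rad = 0.050614548
CR = 193000 * 0.050614548 = 9768.6 m

9768.6 m


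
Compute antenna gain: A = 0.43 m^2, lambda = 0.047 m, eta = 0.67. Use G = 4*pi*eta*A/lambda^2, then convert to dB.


G_linear = 4*pi*0.67*0.43/0.047^2 = 1638.92
G_dB = 10*log10(1638.92) = 32.1 dB

32.1 dB


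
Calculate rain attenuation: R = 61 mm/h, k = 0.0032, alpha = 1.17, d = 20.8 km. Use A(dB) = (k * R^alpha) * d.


gamma = 0.0032 * 61^1.17 = 0.392632 dB/km
A = 0.392632 * 20.8 = 8.17 dB

8.17 dB


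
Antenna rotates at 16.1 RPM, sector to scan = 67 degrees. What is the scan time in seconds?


t = 67 / (16.1 * 360) * 60 = 0.69 s

0.69 s


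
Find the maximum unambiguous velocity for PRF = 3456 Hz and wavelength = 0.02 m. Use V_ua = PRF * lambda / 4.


V_ua = 3456 * 0.02 / 4 = 17.3 m/s

17.3 m/s


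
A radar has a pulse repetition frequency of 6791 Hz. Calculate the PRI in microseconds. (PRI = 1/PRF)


PRI = 1/6791 = 0.0001472537 s = 147.3 us

147.3 us


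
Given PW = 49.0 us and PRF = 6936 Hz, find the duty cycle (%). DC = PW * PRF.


DC = 49.0e-6 * 6936 * 100 = 33.99%

33.99%


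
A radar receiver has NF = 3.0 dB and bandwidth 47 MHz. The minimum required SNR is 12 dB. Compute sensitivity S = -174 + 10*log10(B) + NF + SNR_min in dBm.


10*log10(47000000.0) = 76.72
S = -174 + 76.72 + 3.0 + 12 = -82.3 dBm

-82.3 dBm


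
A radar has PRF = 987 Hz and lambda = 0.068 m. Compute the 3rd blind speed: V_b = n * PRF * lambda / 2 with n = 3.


V_blind = 3 * 987 * 0.068 / 2 = 100.7 m/s

100.7 m/s


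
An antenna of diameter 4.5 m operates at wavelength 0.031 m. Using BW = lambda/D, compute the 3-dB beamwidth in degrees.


BW_rad = 0.031 / 4.5 = 0.006889
BW_deg = 0.39 degrees

0.39 degrees


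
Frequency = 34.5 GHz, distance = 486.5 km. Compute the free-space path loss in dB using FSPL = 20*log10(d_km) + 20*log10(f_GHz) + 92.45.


20*log10(486.5) = 53.74
20*log10(34.5) = 30.76
FSPL = 176.9 dB

176.9 dB


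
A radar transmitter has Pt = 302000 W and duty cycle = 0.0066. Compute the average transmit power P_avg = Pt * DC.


P_avg = 302000 * 0.0066 = 1993.2 W

1993.2 W


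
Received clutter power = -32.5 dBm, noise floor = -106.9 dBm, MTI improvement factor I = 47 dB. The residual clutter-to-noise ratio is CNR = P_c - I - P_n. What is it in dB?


CNR = -32.5 - 47 - (-106.9) = 27.4 dB

27.4 dB


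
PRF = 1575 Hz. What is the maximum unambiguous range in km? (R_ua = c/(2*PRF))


R_ua = 3e8 / (2 * 1575) = 95238.1 m = 95.2 km

95.2 km


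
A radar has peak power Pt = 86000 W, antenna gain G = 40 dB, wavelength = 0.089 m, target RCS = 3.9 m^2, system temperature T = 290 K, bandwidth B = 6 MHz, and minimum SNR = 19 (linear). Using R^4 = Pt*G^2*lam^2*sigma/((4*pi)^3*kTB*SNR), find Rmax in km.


G_lin = 10^(40/10) = 10000.0
R^4 = 86000 * 10000.0^2 * 0.089^2 * 3.9 / ((4*pi)^3 * 1.38e-23 * 290 * 6000000.0 * 19)
R^4 = 2.93448e20 m^4
R_max = (2.93448e20)^(1/4) = 130882.9 m = 130.9 km

130.9 km


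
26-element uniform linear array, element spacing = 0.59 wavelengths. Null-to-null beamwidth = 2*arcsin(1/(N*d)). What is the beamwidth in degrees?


1/(N*d) = 1/(26*0.59) = 0.065189
BW = 2*arcsin(0.065189) = 7.5 degrees

7.5 degrees


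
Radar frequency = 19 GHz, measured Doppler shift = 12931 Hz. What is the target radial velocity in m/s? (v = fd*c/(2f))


v = 12931 * 3e8 / (2 * 19000000000.0) = 102.1 m/s

102.1 m/s


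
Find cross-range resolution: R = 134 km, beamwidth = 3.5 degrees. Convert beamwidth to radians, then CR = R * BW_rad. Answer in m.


BW_rad = 0.061086524
CR = 134000 * 0.061086524 = 8185.6 m

8185.6 m


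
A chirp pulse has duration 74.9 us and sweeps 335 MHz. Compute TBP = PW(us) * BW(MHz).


TBP = 74.9 * 335 = 25091.5

25091.5


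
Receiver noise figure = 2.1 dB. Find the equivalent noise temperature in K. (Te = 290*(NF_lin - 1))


NF_lin = 10^(2.1/10) = 1.62181
Te = 290 * (1.62181 - 1) = 180.3 K

180.3 K


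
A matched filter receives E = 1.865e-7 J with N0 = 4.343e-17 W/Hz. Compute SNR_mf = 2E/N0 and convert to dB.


SNR_lin = 2 * 1.865e-7 / 4.343e-17 = 8.589e9
SNR_dB = 10*log10(8.589e9) = 99.3 dB

99.3 dB


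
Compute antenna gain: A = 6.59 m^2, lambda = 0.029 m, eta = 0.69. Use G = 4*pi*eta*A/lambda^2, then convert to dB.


G_linear = 4*pi*0.69*6.59/0.029^2 = 67943.57
G_dB = 10*log10(67943.57) = 48.3 dB

48.3 dB


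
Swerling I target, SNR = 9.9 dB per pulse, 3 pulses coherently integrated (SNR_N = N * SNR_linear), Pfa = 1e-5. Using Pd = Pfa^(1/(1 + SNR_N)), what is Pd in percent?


SNR_lin = 10^(9.9/10) = 9.77237
SNR_N = 3 * 9.77237 = 29.31711
1/(1 + SNR_N) = 1/30.31711 = 0.0329847
Pd = (1e-5)^0.0329847 = 0.68403
Pd = 68.4%

68.4%


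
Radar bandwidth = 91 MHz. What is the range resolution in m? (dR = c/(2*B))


dR = 3e8 / (2 * 91000000.0) = 1.65 m

1.65 m


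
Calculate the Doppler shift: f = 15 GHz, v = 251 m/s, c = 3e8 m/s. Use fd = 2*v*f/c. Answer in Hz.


fd = 2 * 251 * 15000000000.0 / 3e8 = 25100.0 Hz

25100.0 Hz


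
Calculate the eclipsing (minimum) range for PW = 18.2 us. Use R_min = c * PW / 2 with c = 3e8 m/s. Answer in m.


R_min = 3e8 * 18.2e-6 / 2 = 2730.0 m

2730.0 m


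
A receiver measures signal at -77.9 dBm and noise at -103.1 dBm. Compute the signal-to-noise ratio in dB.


SNR = -77.9 - (-103.1) = 25.2 dB

25.2 dB


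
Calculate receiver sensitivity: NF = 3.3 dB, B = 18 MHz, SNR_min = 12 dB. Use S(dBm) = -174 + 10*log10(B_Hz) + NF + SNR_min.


10*log10(18000000.0) = 72.55
S = -174 + 72.55 + 3.3 + 12 = -86.1 dBm

-86.1 dBm


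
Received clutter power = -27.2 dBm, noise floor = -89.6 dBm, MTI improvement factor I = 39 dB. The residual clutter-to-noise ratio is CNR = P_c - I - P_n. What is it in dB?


CNR = -27.2 - 39 - (-89.6) = 23.4 dB

23.4 dB


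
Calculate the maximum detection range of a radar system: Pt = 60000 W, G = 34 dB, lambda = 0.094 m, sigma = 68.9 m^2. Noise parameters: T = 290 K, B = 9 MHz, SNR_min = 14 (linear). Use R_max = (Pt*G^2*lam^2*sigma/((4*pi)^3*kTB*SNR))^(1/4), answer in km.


G_lin = 10^(34/10) = 2511.886432
R^4 = 60000 * 2511.886432^2 * 0.094^2 * 68.9 / ((4*pi)^3 * 1.38e-23 * 290 * 9000000.0 * 14)
R^4 = 2.30329e20 m^4
R_max = (2.30329e20)^(1/4) = 123193.3 m = 123.2 km

123.2 km


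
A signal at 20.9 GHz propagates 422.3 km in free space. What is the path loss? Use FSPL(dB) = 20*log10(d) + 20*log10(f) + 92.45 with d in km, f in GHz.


20*log10(422.3) = 52.51
20*log10(20.9) = 26.4
FSPL = 171.4 dB

171.4 dB


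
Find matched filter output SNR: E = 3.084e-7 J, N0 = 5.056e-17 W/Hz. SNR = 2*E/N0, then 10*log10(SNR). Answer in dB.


SNR_lin = 2 * 3.084e-7 / 5.056e-17 = 1.22e10
SNR_dB = 10*log10(1.22e10) = 100.9 dB

100.9 dB


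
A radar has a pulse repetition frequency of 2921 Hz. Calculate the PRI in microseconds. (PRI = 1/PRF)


PRI = 1/2921 = 0.0003423485 s = 342.3 us

342.3 us


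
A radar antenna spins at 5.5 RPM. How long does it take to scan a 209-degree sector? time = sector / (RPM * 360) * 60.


t = 209 / (5.5 * 360) * 60 = 6.33 s

6.33 s


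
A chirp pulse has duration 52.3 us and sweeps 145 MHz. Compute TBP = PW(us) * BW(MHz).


TBP = 52.3 * 145 = 7583.5

7583.5


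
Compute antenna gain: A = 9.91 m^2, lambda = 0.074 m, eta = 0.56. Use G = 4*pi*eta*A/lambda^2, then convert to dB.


G_linear = 4*pi*0.56*9.91/0.074^2 = 12735.27
G_dB = 10*log10(12735.27) = 41.1 dB

41.1 dB


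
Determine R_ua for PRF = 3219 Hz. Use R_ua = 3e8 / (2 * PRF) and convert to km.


R_ua = 3e8 / (2 * 3219) = 46598.3 m = 46.6 km

46.6 km


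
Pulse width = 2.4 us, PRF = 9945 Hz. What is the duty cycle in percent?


DC = 2.4e-6 * 9945 * 100 = 2.39%

2.39%


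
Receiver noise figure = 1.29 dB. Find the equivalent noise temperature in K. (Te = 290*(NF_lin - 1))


NF_lin = 10^(1.29/10) = 1.34586
Te = 290 * (1.34586 - 1) = 100.3 K

100.3 K


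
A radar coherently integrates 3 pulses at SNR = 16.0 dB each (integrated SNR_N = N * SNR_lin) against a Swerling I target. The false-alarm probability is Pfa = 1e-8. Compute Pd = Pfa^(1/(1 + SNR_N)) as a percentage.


SNR_lin = 10^(16.0/10) = 39.81072
SNR_N = 3 * 39.81072 = 119.43216
1/(1 + SNR_N) = 1/120.43216 = 0.0083034
Pd = (1e-8)^0.0083034 = 0.85817
Pd = 85.8%

85.8%


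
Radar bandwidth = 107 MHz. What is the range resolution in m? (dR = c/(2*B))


dR = 3e8 / (2 * 107000000.0) = 1.4 m

1.4 m


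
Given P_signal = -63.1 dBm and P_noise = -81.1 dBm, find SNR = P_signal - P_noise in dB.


SNR = -63.1 - (-81.1) = 18.0 dB

18.0 dB


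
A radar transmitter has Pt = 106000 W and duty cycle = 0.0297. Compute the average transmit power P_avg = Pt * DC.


P_avg = 106000 * 0.0297 = 3148.2 W

3148.2 W


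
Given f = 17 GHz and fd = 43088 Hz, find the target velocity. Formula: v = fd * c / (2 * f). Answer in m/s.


v = 43088 * 3e8 / (2 * 17000000000.0) = 380.2 m/s

380.2 m/s


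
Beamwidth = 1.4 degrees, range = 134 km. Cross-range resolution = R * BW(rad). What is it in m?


BW_rad = 0.02443461
CR = 134000 * 0.02443461 = 3274.2 m

3274.2 m


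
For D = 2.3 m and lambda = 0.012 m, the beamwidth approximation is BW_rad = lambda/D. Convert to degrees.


BW_rad = 0.012 / 2.3 = 0.005217
BW_deg = 0.3 degrees

0.3 degrees


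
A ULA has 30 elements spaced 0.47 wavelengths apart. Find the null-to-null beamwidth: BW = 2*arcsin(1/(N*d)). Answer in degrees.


1/(N*d) = 1/(30*0.47) = 0.070922
BW = 2*arcsin(0.070922) = 8.1 degrees

8.1 degrees


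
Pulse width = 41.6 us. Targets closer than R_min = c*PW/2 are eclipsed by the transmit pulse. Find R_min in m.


R_min = 3e8 * 41.6e-6 / 2 = 6240.0 m

6240.0 m


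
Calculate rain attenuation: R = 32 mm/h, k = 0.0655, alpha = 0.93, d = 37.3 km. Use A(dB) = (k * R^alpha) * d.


gamma = 0.0655 * 32^0.93 = 1.644488 dB/km
A = 1.644488 * 37.3 = 61.34 dB

61.34 dB


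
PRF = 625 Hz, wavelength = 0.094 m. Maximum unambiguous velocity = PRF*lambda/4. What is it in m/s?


V_ua = 625 * 0.094 / 4 = 14.7 m/s

14.7 m/s


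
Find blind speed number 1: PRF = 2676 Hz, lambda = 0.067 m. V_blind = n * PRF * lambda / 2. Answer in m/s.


V_blind = 1 * 2676 * 0.067 / 2 = 89.6 m/s

89.6 m/s


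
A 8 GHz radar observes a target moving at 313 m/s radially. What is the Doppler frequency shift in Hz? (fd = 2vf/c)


fd = 2 * 313 * 8000000000.0 / 3e8 = 16693.3 Hz

16693.3 Hz


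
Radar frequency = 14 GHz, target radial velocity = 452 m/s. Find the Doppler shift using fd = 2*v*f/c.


fd = 2 * 452 * 14000000000.0 / 3e8 = 42186.7 Hz

42186.7 Hz


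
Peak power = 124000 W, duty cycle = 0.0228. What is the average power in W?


P_avg = 124000 * 0.0228 = 2827.2 W

2827.2 W


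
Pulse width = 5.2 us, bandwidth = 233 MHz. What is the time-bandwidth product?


TBP = 5.2 * 233 = 1211.6

1211.6


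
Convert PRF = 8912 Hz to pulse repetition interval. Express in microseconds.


PRI = 1/8912 = 0.0001122083 s = 112.2 us

112.2 us


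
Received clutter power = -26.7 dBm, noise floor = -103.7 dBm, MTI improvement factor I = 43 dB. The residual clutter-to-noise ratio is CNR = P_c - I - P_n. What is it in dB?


CNR = -26.7 - 43 - (-103.7) = 34.0 dB

34.0 dB


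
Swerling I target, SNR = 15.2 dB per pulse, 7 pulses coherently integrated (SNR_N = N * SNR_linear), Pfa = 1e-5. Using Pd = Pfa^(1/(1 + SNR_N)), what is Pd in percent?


SNR_lin = 10^(15.2/10) = 33.11311
SNR_N = 7 * 33.11311 = 231.79177
1/(1 + SNR_N) = 1/232.79177 = 0.0042957
Pd = (1e-5)^0.0042957 = 0.95175
Pd = 95.2%

95.2%


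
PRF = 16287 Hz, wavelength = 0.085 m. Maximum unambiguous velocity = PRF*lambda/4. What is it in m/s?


V_ua = 16287 * 0.085 / 4 = 346.1 m/s

346.1 m/s


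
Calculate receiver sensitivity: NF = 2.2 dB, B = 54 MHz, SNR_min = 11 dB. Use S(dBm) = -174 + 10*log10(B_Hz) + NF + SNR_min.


10*log10(54000000.0) = 77.32
S = -174 + 77.32 + 2.2 + 11 = -83.5 dBm

-83.5 dBm


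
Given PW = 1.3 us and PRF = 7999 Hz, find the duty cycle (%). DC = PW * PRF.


DC = 1.3e-6 * 7999 * 100 = 1.04%

1.04%


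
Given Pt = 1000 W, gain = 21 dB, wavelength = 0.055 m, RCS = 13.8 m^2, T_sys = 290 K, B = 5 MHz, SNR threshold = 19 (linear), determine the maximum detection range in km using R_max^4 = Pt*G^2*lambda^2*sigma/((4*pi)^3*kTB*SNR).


G_lin = 10^(21/10) = 125.892541
R^4 = 1000 * 125.892541^2 * 0.055^2 * 13.8 / ((4*pi)^3 * 1.38e-23 * 290 * 5000000.0 * 19)
R^4 = 8.76949e14 m^4
R_max = (8.76949e14)^(1/4) = 5441.8 m = 5.4 km

5.4 km


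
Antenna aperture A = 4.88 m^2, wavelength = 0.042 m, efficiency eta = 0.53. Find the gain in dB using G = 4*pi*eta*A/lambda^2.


G_linear = 4*pi*0.53*4.88/0.042^2 = 18424.98
G_dB = 10*log10(18424.98) = 42.7 dB

42.7 dB


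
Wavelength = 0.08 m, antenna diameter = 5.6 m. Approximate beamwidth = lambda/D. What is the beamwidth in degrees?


BW_rad = 0.08 / 5.6 = 0.014286
BW_deg = 0.82 degrees

0.82 degrees


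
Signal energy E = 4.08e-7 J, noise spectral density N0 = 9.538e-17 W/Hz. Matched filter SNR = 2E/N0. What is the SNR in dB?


SNR_lin = 2 * 4.08e-7 / 9.538e-17 = 8.555e9
SNR_dB = 10*log10(8.555e9) = 99.3 dB

99.3 dB


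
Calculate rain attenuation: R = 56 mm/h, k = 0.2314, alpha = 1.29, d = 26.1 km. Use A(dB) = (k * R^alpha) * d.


gamma = 0.2314 * 56^1.29 = 41.641456 dB/km
A = 41.641456 * 26.1 = 1086.84 dB

1086.84 dB


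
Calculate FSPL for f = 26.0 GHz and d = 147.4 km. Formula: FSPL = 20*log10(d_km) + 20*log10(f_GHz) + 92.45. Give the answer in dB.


20*log10(147.4) = 43.37
20*log10(26.0) = 28.3
FSPL = 164.1 dB

164.1 dB


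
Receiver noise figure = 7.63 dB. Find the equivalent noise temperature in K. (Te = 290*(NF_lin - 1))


NF_lin = 10^(7.63/10) = 5.794287
Te = 290 * (5.794287 - 1) = 1390.3 K

1390.3 K


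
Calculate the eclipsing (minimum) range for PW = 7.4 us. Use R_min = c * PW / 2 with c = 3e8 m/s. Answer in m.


R_min = 3e8 * 7.4e-6 / 2 = 1110.0 m

1110.0 m


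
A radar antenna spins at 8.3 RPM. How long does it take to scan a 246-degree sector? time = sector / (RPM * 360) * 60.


t = 246 / (8.3 * 360) * 60 = 4.94 s

4.94 s


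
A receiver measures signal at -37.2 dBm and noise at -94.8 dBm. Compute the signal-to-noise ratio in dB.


SNR = -37.2 - (-94.8) = 57.6 dB

57.6 dB


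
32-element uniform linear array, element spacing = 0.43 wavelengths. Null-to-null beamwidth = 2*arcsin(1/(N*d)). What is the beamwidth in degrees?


1/(N*d) = 1/(32*0.43) = 0.072674
BW = 2*arcsin(0.072674) = 8.3 degrees

8.3 degrees


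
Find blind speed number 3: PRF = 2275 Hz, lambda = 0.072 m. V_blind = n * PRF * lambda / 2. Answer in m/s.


V_blind = 3 * 2275 * 0.072 / 2 = 245.7 m/s

245.7 m/s


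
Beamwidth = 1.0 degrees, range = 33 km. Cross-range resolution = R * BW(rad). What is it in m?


BW_rad = 0.017453293
CR = 33000 * 0.017453293 = 576.0 m

576.0 m


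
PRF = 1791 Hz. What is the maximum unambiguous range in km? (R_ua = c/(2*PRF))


R_ua = 3e8 / (2 * 1791) = 83752.1 m = 83.8 km

83.8 km


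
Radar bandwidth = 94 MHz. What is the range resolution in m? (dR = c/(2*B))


dR = 3e8 / (2 * 94000000.0) = 1.6 m

1.6 m


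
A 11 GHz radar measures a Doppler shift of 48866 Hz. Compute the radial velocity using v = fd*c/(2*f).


v = 48866 * 3e8 / (2 * 11000000000.0) = 666.4 m/s

666.4 m/s


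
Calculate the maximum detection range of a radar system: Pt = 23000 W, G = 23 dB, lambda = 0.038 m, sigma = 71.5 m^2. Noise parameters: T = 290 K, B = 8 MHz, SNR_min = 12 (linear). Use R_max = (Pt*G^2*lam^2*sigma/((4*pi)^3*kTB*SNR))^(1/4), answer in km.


G_lin = 10^(23/10) = 199.526231
R^4 = 23000 * 199.526231^2 * 0.038^2 * 71.5 / ((4*pi)^3 * 1.38e-23 * 290 * 8000000.0 * 12)
R^4 = 1.24e17 m^4
R_max = (1.24e17)^(1/4) = 18765.3 m = 18.8 km

18.8 km


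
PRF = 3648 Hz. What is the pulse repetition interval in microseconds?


PRI = 1/3648 = 0.0002741228 s = 274.1 us

274.1 us


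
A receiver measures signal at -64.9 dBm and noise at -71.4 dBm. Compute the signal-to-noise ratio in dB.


SNR = -64.9 - (-71.4) = 6.5 dB

6.5 dB


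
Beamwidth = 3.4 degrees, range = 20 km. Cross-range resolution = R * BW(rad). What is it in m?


BW_rad = 0.059341195
CR = 20000 * 0.059341195 = 1186.8 m

1186.8 m


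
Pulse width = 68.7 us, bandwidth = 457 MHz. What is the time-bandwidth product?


TBP = 68.7 * 457 = 31395.9

31395.9


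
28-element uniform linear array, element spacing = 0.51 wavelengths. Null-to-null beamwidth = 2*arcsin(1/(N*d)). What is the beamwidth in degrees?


1/(N*d) = 1/(28*0.51) = 0.070028
BW = 2*arcsin(0.070028) = 8.0 degrees

8.0 degrees


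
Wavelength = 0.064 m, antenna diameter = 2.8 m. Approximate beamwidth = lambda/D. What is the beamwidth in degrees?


BW_rad = 0.064 / 2.8 = 0.022857
BW_deg = 1.31 degrees

1.31 degrees
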